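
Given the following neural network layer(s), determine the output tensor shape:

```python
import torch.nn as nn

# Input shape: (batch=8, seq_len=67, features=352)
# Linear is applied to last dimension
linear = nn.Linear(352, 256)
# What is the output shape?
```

Input: (8, 67, 352) -> Output: (8, 67, 256)

Answer: (8, 67, 256)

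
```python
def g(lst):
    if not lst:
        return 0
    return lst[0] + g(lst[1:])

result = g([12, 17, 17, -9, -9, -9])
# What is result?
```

12 + 17 + 17 + (-9) + (-9) + (-9) + 0 = 19

Answer: 19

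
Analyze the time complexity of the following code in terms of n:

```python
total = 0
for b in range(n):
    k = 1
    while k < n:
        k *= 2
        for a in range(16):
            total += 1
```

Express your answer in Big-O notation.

Each loop level contributes: n × log n × 1. Multiplying the contributions gives O(n log n).

Answer: O(n log n)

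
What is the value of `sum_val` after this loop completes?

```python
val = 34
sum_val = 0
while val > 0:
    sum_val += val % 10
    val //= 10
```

Sum digits of 34
`sum_val` takes the values: 0 → 4 → 7

Answer: 7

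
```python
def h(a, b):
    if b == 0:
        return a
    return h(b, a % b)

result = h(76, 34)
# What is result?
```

h(76, 34) -> h(34, 8) -> h(8, 2) -> h(2, 0) -> 2

Answer: 2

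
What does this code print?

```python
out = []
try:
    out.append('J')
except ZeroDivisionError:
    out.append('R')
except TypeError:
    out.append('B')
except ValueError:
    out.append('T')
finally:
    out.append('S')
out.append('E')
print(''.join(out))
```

Execution trace: 'J' (try body, no exception) → 'S' (finally) → 'E' (after the try/except). Output: JSE

Answer: JSE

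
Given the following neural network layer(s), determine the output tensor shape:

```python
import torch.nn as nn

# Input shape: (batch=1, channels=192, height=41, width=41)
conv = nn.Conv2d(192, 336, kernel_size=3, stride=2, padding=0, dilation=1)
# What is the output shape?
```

Input: (1, 192, 41, 41) -> Output: (1, 336, 20, 20)

Answer: (1, 336, 20, 20)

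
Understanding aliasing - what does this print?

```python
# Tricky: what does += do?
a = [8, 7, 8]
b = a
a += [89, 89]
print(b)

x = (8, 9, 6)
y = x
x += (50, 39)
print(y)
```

Key concept: += behavior differs for mutable vs immutable.
Step by step:
`a = [8, 7, 8]` → a = [8, 7, 8]
`b = a` → b = [8, 7, 8] (same object as a)
`a += [89, 89]` → a = [8, 7, 8, 89, 89] (same object as b); b = [8, 7, 8, 89, 89] (same object as a)
`print(b)` → prints [8, 7, 8, 89, 89]
`x = (8, 9, 6)` → x = (8, 9, 6)
`y = x` → y = (8, 9, 6)
`x += (50, 39)` → x = (8, 9, 6, 50, 39)
`print(y)` → prints (8, 9, 6)

Answer:
[8, 7, 8, 89, 89]
(8, 9, 6)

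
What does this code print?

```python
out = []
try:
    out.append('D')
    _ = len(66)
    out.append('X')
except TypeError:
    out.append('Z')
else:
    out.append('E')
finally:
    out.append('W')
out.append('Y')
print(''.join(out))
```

Execution trace: 'D' (try body) → 'Z' (except TypeError) → 'W' (finally) → 'Y' (after the try/except). Output: DZWY

Answer: DZWY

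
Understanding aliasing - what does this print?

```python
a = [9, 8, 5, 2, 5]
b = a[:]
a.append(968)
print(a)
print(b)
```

Key concept: slice [:] creates copy.
Step by step:
`a = [9, 8, 5, 2, 5]` → a = [9, 8, 5, 2, 5]
`b = a[:]` → b = [9, 8, 5, 2, 5]
`a.append(968)` → a = [9, 8, 5, 2, 5, 968]
`print(a)` → prints [9, 8, 5, 2, 5, 968]
`print(b)` → prints [9, 8, 5, 2, 5]

Answer:
[9, 8, 5, 2, 5, 968]
[9, 8, 5, 2, 5]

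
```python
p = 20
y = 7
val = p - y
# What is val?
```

Trace:
`p = 20` → p = 20
`y = 7` → y = 7
`val = p - y` → val = 13
So val = 13

Answer: 13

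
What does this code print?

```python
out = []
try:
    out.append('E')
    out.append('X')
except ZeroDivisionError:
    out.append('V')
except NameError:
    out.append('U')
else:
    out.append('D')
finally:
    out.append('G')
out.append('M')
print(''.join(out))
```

Execution trace: 'E' (try body) → 'X' (try body, no exception) → 'D' (else) → 'G' (finally) → 'M' (after the try/except). Output: EXDGM

Answer: EXDGM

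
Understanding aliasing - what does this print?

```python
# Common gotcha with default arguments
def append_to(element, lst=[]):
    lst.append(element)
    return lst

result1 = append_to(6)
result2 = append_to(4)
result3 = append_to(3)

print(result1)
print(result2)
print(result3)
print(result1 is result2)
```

Key concept: mutable default argument gotcha.
Step by step:
`result1 = append_to(6)` → result1 = [6]
`result2 = append_to(4)` → result1 = [6, 4] (same object as result2); result2 = [6, 4] (same object as result1)
`result3 = append_to(3)` → result1 = [6, 4, 3] (same object as result2, result3); result2 = [6, 4, 3] (same object as result1, result3); result3 = [6, 4, 3] (same object as result1, result2)
`print(result1)` → prints [6, 4, 3]
`print(result2)` → prints [6, 4, 3]
`print(result3)` → prints [6, 4, 3]
`print(result1 is result2)` → prints True

Answer:
[6, 4, 3]
[6, 4, 3]
[6, 4, 3]
True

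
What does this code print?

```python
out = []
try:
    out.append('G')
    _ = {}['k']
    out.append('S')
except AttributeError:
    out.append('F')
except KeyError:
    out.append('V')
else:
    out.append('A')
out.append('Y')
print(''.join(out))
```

Execution trace: 'G' (try body) → 'V' (except KeyError) → 'Y' (after the try/except). Output: GVY

Answer: GVY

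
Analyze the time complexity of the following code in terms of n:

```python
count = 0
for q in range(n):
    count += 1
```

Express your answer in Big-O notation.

Each loop level contributes: n. Multiplying the contributions gives O(n).

Answer: O(n)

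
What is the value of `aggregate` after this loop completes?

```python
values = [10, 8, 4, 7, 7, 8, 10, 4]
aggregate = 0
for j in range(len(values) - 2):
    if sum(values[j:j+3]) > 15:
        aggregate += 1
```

Count windows with sum > 15
`aggregate` takes the values: 0 → 1 → 2 → 3 → 4 → 5 → 6

Answer: 6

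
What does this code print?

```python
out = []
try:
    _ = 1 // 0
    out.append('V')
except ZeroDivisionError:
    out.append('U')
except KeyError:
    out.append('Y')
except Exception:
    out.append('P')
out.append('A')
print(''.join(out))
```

Execution trace: 'U' (except ZeroDivisionError) → 'A' (after the try/except). Output: UA

Answer: UA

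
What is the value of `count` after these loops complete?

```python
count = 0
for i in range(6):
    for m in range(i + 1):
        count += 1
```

Triangle: 1 + 2 + ... + 6
`count` takes the values: 0 → 1 → 2 → 3 → 4 → 5 → 6 → 7 → 8 → 9 → 10 → 11 → 12 → 13 → 14 → 15 → 16 → 17 → 18 → 19 → 20 → 21

Answer: 21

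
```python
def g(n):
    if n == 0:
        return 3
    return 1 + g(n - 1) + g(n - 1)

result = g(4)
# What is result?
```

g(n) = 1 + 2·g(n-1), g(0)=3. Closed form: (3+1)·2^4 - 1 = 63.

Answer: 63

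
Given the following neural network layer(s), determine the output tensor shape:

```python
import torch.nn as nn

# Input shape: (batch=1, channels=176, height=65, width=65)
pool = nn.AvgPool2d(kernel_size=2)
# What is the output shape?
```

Input: (1, 176, 65, 65) -> Output: (1, 176, 32, 32)

Answer: (1, 176, 32, 32)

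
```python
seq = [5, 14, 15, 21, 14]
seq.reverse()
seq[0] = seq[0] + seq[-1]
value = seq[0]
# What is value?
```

Trace:
`seq = [5, 14, 15, 21, 14]` → seq = [5, 14, 15, 21, 14]
`seq.reverse()` → seq = [14, 21, 15, 14, 5]
`seq[0] = seq[0] + seq[-1]` → seq = [19, 21, 15, 14, 5]
`value = seq[0]` → value = 19
So value = 19

Answer: 19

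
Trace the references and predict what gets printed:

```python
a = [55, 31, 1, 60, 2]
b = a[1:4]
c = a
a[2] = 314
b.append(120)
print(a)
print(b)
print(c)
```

Key concept: slice vs alias.
Step by step:
`a = [55, 31, 1, 60, 2]` → a = [55, 31, 1, 60, 2]
`b = a[1:4]` → b = [31, 1, 60]
`c = a` → c = [55, 31, 1, 60, 2] (same object as a)
`a[2] = 314` → a = [55, 31, 314, 60, 2] (same object as c); c = [55, 31, 314, 60, 2] (same object as a)
`b.append(120)` → b = [31, 1, 60, 120]
`print(a)` → prints [55, 31, 314, 60, 2]
`print(b)` → prints [31, 1, 60, 120]
`print(c)` → prints [55, 31, 314, 60, 2]

Answer:
[55, 31, 314, 60, 2]
[31, 1, 60, 120]
[55, 31, 314, 60, 2]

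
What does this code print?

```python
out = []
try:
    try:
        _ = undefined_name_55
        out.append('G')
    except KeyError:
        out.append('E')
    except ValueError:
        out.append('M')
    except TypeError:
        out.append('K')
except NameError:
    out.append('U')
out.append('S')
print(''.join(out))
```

Execution trace: 'U' (outer except NameError) → 'S' (after the try/except). Output: US

Answer: US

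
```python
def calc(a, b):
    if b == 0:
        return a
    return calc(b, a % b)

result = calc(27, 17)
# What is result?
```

calc(27, 17) -> calc(17, 10) -> calc(10, 7) -> calc(7, 3) -> calc(3, 1) -> calc(1, 0) -> 1

Answer: 1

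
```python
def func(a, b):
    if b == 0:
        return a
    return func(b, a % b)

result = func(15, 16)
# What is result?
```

func(15, 16) -> func(16, 15) -> func(15, 1) -> func(1, 0) -> 1

Answer: 1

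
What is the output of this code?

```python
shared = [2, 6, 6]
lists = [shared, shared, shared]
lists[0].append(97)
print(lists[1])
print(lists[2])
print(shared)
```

Key concept: list of same reference.
Step by step:
`shared = [2, 6, 6]` → shared = [2, 6, 6]
`lists = [shared, shared, shared]` → lists = [[2, 6, 6], [2, 6, 6], [2, 6, 6]]
`lists[0].append(97)` → shared = [2, 6, 6, 97]; lists = [[2, 6, 6, 97], [2, 6, 6, 97], [2, 6, 6, 97]]
`print(lists[1])` → prints [2, 6, 6, 97]
`print(lists[2])` → prints [2, 6, 6, 97]
`print(shared)` → prints [2, 6, 6, 97]

Answer:
[2, 6, 6, 97]
[2, 6, 6, 97]
[2, 6, 6, 97]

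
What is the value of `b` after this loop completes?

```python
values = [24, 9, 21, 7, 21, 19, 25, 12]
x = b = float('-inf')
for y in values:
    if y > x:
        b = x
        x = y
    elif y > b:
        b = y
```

Second largest (with repeats) in [24, 9, 21, 7, 21, 19, 25, 12]
`b` takes the values: -inf → 9 → 21 → 24

Answer: 24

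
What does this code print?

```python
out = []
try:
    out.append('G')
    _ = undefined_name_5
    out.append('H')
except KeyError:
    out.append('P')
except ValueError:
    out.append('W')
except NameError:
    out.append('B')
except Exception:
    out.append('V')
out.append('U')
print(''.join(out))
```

Execution trace: 'G' (try body) → 'B' (except NameError) → 'U' (after the try/except). Output: GBU

Answer: GBU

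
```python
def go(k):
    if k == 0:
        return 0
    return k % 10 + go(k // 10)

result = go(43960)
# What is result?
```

Sum of digits of 43960: 0 + 6 + 9 + 3 + 4 = 22

Answer: 22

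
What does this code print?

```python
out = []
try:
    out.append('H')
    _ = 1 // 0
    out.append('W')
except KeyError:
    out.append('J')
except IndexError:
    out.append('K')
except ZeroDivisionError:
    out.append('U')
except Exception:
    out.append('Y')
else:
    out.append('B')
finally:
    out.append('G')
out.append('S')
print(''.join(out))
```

Execution trace: 'H' (try body) → 'U' (except ZeroDivisionError) → 'G' (finally) → 'S' (after the try/except). Output: HUGS

Answer: HUGS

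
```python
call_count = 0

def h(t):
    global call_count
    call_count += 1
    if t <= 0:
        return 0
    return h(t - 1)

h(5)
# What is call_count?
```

Linear recursion stepping by 1: 6 calls from t=5 down to ≤0.

Answer: 6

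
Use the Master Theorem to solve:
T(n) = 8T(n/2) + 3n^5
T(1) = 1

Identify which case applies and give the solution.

a=8, b=2, f(n)=3n^5. log_2(8) = 3. Since c=5 > 3 and the regularity condition holds (8(n/2)^5 = (8/2^5)n^5 with 8/2^5 < 1), Case 3 applies: T(n) = Θ(f(n)) = O(n^5).

Answer: O(n^5) - Case 3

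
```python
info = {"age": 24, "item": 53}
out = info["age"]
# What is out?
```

Trace:
`info = {"age": 24, "item": 53}` → info = {'age': 24, 'item': 53}
`out = info["age"]` → out = 24
So out = 24

Answer: 24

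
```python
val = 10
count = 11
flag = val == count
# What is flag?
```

Trace:
`val = 10` → val = 10
`count = 11` → count = 11
`flag = val == count` → flag = False
So flag = False

Answer: False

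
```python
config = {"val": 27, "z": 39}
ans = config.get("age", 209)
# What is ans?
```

Trace:
`config = {"val": 27, "z": 39}` → config = {'val': 27, 'z': 39}
`ans = config.get("age", 209)` → ans = 209
So ans = 209

Answer: 209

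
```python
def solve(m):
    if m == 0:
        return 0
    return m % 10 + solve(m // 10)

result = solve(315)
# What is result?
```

Sum of digits of 315: 5 + 1 + 3 = 9

Answer: 9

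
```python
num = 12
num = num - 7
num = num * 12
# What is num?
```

Trace:
`num = 12` → num = 12
`num = num - 7` → num = 5
`num = num * 12` → num = 60
So num = 60

Answer: 60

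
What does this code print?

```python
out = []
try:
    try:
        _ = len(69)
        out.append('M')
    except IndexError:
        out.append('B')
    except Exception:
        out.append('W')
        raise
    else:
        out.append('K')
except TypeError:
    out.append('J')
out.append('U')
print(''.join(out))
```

Execution trace: 'W' (inner except Exception) → 'J' (outer except TypeError) → 'U' (after the try/except). Output: WJU

Answer: WJU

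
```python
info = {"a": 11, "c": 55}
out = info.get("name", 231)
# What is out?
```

Trace:
`info = {"a": 11, "c": 55}` → info = {'a': 11, 'c': 55}
`out = info.get("name", 231)` → out = 231
So out = 231

Answer: 231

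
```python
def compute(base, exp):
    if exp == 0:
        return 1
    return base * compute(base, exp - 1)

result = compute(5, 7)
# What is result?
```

compute(5, 7) = 5 * 5 * 5 * 5 * 5 * 5 * 5 = 78125

Answer: 78125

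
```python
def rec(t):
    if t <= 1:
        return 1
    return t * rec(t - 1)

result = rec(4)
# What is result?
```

rec(4) = 4 * 3 * 2 * 1 = 24

Answer: 24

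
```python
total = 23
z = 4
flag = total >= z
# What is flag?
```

Trace:
`total = 23` → total = 23
`z = 4` → z = 4
`flag = total >= z` → flag = True
So flag = True

Answer: True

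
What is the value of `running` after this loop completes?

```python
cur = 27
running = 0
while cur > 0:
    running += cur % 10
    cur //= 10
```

Sum digits of 27
`running` takes the values: 0 → 7 → 9

Answer: 9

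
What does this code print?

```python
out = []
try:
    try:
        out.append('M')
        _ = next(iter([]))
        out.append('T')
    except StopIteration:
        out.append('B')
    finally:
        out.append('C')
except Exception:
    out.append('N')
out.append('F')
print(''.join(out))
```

Execution trace: 'M' (inner try body) → 'B' (inner except StopIteration) → 'C' (inner finally) → 'F' (after the try/except). Output: MBCF

Answer: MBCF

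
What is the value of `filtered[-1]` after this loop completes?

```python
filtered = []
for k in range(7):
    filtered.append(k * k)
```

Last element of squares 0 to 6
`filtered` takes the values: [] → [0] → [0, 1] → [0, 1, 4] → [0, 1, 4, 9] → [0, 1, 4, 9, 16] → [0, 1, 4, 9, 16, 25] → [0, 1, 4, 9, 16, 25, 36]
So `filtered[-1]` = 36

Answer: 36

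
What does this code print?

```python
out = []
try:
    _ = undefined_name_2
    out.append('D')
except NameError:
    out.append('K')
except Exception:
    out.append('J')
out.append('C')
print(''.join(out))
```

Execution trace: 'K' (except NameError) → 'C' (after the try/except). Output: KC

Answer: KC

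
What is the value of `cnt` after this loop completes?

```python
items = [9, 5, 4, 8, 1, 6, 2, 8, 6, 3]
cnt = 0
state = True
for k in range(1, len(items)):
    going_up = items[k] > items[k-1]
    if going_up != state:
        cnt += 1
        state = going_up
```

Count direction changes in [9, 5, 4, 8, 1, 6, 2, 8, 6, 3]
`cnt` takes the values: 0 → 1 → 2 → 3 → 4 → 5 → 6 → 7

Answer: 7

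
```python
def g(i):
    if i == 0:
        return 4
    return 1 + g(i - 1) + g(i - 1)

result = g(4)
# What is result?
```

g(i) = 1 + 2·g(i-1), g(0)=4. Closed form: (4+1)·2^4 - 1 = 79.

Answer: 79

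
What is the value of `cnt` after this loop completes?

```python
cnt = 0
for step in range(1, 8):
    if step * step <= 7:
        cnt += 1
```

Count numbers where step² ≤ 7
`cnt` takes the values: 0 → 1 → 2

Answer: 2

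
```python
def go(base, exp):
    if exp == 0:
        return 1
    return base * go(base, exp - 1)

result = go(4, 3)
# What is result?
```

go(4, 3) = 4 * 4 * 4 = 64

Answer: 64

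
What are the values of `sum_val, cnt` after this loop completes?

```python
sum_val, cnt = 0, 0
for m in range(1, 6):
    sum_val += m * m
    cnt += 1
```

Sum of squares and count
`sum_val, cnt` takes the values: (0, 0) → (1, 0) → (1, 1) → (5, 1) → (5, 2) → (14, 2) → (14, 3) → (30, 3) → (30, 4) → (55, 4) → (55, 5)

Answer: 55, 5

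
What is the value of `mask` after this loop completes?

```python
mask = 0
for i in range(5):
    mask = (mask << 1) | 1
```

Build 5 consecutive 1-bits: 0b11111
`mask` takes the values: 0 → 1 → 3 → 7 → 15 → 31

Answer: 31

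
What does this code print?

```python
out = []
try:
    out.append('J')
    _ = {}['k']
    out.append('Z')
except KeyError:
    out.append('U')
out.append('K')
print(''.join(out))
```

Execution trace: 'J' (try body) → 'U' (except KeyError) → 'K' (after the try/except). Output: JUK

Answer: JUK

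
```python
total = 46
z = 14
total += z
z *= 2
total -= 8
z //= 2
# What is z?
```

Trace:
`total = 46` → total = 46
`z = 14` → z = 14
`total += z` → total = 60
`z *= 2` → z = 28
`total -= 8` → total = 52
`z //= 2` → z = 14
So z = 14

Answer: 14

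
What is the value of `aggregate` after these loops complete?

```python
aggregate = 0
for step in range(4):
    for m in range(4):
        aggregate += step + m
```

Sum of all step+m for step,m in 4x4
`aggregate` takes the values: 0 → 1 → 3 → 6 → 7 → 9 → 12 → 16 → 18 → 21 → 25 → 30 → 33 → 37 → 42 → 48

Answer: 48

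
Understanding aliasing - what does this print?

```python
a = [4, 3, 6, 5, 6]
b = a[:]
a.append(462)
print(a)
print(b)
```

Key concept: slice [:] creates copy.
Step by step:
`a = [4, 3, 6, 5, 6]` → a = [4, 3, 6, 5, 6]
`b = a[:]` → b = [4, 3, 6, 5, 6]
`a.append(462)` → a = [4, 3, 6, 5, 6, 462]
`print(a)` → prints [4, 3, 6, 5, 6, 462]
`print(b)` → prints [4, 3, 6, 5, 6]

Answer:
[4, 3, 6, 5, 6, 462]
[4, 3, 6, 5, 6]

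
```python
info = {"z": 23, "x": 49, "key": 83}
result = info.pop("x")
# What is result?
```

Trace:
`info = {"z": 23, "x": 49, "key": 83}` → info = {'z': 23, 'x': 49, 'key': 83}
`result = info.pop("x")` → info = {'z': 23, 'key': 83}; result = 49
So result = 49

Answer: 49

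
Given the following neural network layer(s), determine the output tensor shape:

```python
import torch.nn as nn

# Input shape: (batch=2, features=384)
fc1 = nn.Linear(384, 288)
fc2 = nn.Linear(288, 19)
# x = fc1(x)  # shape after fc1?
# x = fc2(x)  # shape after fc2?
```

Input: (2, 384) -> after fc1: (2, 288) -> Output: (2, 19)

Answer: (2, 19)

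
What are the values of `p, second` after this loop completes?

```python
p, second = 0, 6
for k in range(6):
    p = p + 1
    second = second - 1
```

p goes 0→6, second goes 6→0
`p, second` takes the values: (0, 6) → (1, 6) → (1, 5) → (2, 5) → (2, 4) → (3, 4) → (3, 3) → (4, 3) → (4, 2) → (5, 2) → (5, 1) → (6, 1) → (6, 0)

Answer: 6, 0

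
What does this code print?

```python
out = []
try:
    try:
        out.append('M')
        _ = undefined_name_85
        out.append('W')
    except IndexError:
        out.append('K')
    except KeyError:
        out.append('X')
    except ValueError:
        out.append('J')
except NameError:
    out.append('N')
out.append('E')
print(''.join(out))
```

Execution trace: 'M' (try body) → 'N' (outer except NameError) → 'E' (after the try/except). Output: MNE

Answer: MNE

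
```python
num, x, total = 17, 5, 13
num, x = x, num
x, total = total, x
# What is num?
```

Trace:
`num, x, total = 17, 5, 13` → num = 17; x = 5; total = 13
`num, x = x, num` → num = 5; x = 17
`x, total = total, x` → x = 13; total = 17
So num = 5

Answer: 5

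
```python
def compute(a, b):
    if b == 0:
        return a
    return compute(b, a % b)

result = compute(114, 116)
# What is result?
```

compute(114, 116) -> compute(116, 114) -> compute(114, 2) -> compute(2, 0) -> 2

Answer: 2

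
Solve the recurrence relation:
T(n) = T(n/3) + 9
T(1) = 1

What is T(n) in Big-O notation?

Each step divides n by 3 and adds 9. After log_3(n) steps we reach T(1)=1. So T(n) = 9·log_3(n) + 1 = O(log n).

Answer: O(log n)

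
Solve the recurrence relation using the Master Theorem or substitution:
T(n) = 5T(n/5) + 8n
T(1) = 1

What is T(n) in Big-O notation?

By Master Theorem: a=5, b=5, f(n)=8n. Since log_5(5) = 1 and f(n) = Θ(n^1), Case 2 applies. T(n) = O(n log n).

Answer: O(n log n)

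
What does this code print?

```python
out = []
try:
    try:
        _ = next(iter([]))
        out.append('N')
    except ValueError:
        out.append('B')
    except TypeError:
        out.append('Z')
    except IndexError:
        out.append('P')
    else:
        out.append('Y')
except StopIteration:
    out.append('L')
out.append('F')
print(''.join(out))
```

Execution trace: 'L' (outer except StopIteration) → 'F' (after the try/except). Output: LF

Answer: LF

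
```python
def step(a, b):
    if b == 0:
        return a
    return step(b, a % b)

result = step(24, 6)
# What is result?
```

step(24, 6) -> step(6, 0) -> 6

Answer: 6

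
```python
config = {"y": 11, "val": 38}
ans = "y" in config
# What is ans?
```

Trace:
`config = {"y": 11, "val": 38}` → config = {'y': 11, 'val': 38}
`ans = "y" in config` → ans = True
So ans = True

Answer: True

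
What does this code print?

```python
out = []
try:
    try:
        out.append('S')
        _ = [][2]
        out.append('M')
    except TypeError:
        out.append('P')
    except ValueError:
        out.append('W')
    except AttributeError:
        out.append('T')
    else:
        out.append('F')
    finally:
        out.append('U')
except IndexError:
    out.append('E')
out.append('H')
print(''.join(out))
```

Execution trace: 'S' (try body) → 'U' (finally) → 'E' (outer except IndexError) → 'H' (after the try/except). Output: SUEH

Answer: SUEH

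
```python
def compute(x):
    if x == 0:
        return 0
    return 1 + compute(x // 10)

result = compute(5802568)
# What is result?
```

Count of digits of 5802568: 7

Answer: 7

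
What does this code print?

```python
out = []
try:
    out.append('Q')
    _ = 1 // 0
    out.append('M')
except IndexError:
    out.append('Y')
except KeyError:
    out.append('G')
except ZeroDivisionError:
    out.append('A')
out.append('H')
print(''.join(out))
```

Execution trace: 'Q' (try body) → 'A' (except ZeroDivisionError) → 'H' (after the try/except). Output: QAH

Answer: QAH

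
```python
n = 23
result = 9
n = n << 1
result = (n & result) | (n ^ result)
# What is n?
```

Trace:
`n = 23` → n = 23
`result = 9` → result = 9
`n = n << 1` → n = 46
`result = (n & result) | (n ^ result)` → result = 47
So n = 46

Answer: 46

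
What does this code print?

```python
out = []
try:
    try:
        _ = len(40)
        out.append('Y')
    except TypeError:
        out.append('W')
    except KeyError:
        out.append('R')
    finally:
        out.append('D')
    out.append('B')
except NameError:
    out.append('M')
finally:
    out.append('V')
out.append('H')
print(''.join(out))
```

Execution trace: 'W' (inner except TypeError) → 'D' (inner finally) → 'B' (try body, no exception) → 'V' (finally) → 'H' (after the try/except). Output: WDBVH

Answer: WDBVH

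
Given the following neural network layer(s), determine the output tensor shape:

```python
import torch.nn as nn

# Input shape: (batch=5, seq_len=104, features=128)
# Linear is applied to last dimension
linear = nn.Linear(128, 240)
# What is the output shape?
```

Input: (5, 104, 128) -> Output: (5, 104, 240)

Answer: (5, 104, 240)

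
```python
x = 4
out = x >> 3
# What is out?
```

Trace:
`x = 4` → x = 4
`out = x >> 3` → out = 0
So out = 0

Answer: 0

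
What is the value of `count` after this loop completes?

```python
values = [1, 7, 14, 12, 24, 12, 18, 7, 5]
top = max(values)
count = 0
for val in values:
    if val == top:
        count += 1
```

Count of max value 24 in [1, 7, 14, 12, 24, 12, 18, 7, 5]
`count` takes the values: 0 → 1

Answer: 1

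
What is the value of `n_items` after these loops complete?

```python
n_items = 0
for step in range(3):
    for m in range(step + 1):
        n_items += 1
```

Triangle: 1 + 2 + ... + 3
`n_items` takes the values: 0 → 1 → 2 → 3 → 4 → 5 → 6

Answer: 6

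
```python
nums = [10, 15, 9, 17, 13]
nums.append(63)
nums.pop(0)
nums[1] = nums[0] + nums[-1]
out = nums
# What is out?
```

Trace:
`nums = [10, 15, 9, 17, 13]` → nums = [10, 15, 9, 17, 13]
`nums.append(63)` → nums = [10, 15, 9, 17, 13, 63]
`nums.pop(0)` → nums = [15, 9, 17, 13, 63]
`nums[1] = nums[0] + nums[-1]` → nums = [15, 78, 17, 13, 63]
`out = nums` → out = [15, 78, 17, 13, 63]
So out = [15, 78, 17, 13, 63]

Answer: [15, 78, 17, 13, 63]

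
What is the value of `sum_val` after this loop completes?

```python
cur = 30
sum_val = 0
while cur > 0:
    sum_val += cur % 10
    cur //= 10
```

Sum digits of 30
`sum_val` takes the values: 0 → 3

Answer: 3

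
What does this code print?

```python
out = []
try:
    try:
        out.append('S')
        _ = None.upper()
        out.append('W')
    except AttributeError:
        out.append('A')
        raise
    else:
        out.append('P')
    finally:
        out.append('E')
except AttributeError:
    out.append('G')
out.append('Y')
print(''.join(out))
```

Execution trace: 'S' (try body) → 'A' (except AttributeError) → 'E' (finally) → 'G' (outer except AttributeError) → 'Y' (after the try/except). Output: SAEGY

Answer: SAEGY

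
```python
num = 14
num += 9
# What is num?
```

Trace:
`num = 14` → num = 14
`num += 9` → num = 23
So num = 23

Answer: 23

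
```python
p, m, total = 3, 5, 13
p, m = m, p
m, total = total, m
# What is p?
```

Trace:
`p, m, total = 3, 5, 13` → p = 3; m = 5; total = 13
`p, m = m, p` → p = 5; m = 3
`m, total = total, m` → m = 13; total = 3
So p = 5

Answer: 5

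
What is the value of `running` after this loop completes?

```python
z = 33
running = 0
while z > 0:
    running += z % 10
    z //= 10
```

Sum digits of 33
`running` takes the values: 0 → 3 → 6

Answer: 6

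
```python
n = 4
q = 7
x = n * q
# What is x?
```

Trace:
`n = 4` → n = 4
`q = 7` → q = 7
`x = n * q` → x = 28
So x = 28

Answer: 28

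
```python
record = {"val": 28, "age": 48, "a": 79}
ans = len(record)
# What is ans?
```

Trace:
`record = {"val": 28, "age": 48, "a": 79}` → record = {'val': 28, 'age': 48, 'a': 79}
`ans = len(record)` → ans = 3
So ans = 3

Answer: 3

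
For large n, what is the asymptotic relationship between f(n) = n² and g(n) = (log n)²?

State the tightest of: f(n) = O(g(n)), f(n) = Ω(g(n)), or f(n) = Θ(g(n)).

n² vs (log n)²: f(n) = Ω(g(n)) but not O(g(n)) — n² grows strictly faster than (log n)².

Answer: f(n) = Ω(g(n)) but not O(g(n)) — n² grows strictly faster than (log n)².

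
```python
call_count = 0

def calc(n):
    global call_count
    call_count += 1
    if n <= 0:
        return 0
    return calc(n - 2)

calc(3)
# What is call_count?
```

Linear recursion stepping by 2: 3 calls from n=3 down to ≤0.

Answer: 3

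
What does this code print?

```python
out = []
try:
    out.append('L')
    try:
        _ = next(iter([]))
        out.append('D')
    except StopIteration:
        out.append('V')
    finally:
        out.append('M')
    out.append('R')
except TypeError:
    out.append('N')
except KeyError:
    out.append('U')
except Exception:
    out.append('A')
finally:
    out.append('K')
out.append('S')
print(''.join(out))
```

Execution trace: 'L' (try body) → 'V' (inner except StopIteration) → 'M' (inner finally) → 'R' (try body, no exception) → 'K' (finally) → 'S' (after the try/except). Output: LVMRKS

Answer: LVMRKS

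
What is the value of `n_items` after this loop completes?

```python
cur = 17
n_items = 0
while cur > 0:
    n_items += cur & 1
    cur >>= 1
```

Count set bits in 17 (binary: 0b10001)
`n_items` takes the values: 0 → 1 → 2

Answer: 2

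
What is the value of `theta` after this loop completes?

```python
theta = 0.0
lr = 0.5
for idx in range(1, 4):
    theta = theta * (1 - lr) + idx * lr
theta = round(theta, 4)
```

Moving average with lr=0.5
`theta` takes the values: 0.0 → 0.5 → 1.25 → 2.125

Answer: 2.125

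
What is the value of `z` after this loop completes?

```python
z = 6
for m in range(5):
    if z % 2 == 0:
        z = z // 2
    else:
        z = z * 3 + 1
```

Collatz-style transformation from 6
`z` takes the values: 6 → 3 → 10 → 5 → 16 → 8

Answer: 8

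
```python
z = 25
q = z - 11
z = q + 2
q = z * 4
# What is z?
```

Trace:
`z = 25` → z = 25
`q = z - 11` → q = 14
`z = q + 2` → z = 16
`q = z * 4` → q = 64
So z = 16

Answer: 16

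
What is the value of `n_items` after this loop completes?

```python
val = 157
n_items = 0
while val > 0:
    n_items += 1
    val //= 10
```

Count digits by repeated division by 10
`n_items` takes the values: 0 → 1 → 2 → 3

Answer: 3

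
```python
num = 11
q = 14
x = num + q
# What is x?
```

Trace:
`num = 11` → num = 11
`q = 14` → q = 14
`x = num + q` → x = 25
So x = 25

Answer: 25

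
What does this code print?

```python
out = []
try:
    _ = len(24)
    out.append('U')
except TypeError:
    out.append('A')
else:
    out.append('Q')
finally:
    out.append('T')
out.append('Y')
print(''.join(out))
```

Execution trace: 'A' (except TypeError) → 'T' (finally) → 'Y' (after the try/except). Output: ATY

Answer: ATY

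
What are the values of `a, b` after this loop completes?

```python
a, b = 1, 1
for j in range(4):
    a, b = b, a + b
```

Fibonacci: after 4 iterations
`a, b` takes the values: (1, 1) → (1, 2) → (2, 3) → (3, 5) → (5, 8)

Answer: 5, 8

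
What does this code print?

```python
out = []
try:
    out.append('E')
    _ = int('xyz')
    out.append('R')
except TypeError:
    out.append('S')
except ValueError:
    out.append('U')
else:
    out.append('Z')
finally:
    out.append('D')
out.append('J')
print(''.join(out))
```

Execution trace: 'E' (try body) → 'U' (except ValueError) → 'D' (finally) → 'J' (after the try/except). Output: EUDJ

Answer: EUDJ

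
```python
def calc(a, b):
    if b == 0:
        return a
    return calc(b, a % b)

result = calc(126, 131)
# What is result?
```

calc(126, 131) -> calc(131, 126) -> calc(126, 5) -> calc(5, 1) -> calc(1, 0) -> 1

Answer: 1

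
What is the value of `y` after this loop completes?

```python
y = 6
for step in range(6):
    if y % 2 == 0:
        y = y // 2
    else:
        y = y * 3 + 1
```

Collatz-style transformation from 6
`y` takes the values: 6 → 3 → 10 → 5 → 16 → 8 → 4

Answer: 4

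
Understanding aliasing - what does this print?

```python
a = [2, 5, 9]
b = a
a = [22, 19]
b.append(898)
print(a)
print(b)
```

Key concept: rebinding vs mutation: a is rebound to a new list, b still points at the original.
Step by step:
`a = [2, 5, 9]` → a = [2, 5, 9]
`b = a` → b = [2, 5, 9] (same object as a)
`a = [22, 19]` → a = [22, 19]
`b.append(898)` → b = [2, 5, 9, 898]
`print(a)` → prints [22, 19]
`print(b)` → prints [2, 5, 9, 898]

Answer:
[22, 19]
[2, 5, 9, 898]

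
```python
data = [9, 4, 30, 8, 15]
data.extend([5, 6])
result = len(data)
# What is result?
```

Trace:
`data = [9, 4, 30, 8, 15]` → data = [9, 4, 30, 8, 15]
`data.extend([5, 6])` → data = [9, 4, 30, 8, 15, 5, 6]
`result = len(data)` → result = 7
So result = 7

Answer: 7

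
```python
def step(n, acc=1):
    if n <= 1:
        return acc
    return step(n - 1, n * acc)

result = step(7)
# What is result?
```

Accumulator trace (n, acc): (7, 1) -> (6, 7) -> (5, 42) -> (4, 210) -> (3, 840) -> (2, 2520) -> (1, 5040) -> return 5040

Answer: 5040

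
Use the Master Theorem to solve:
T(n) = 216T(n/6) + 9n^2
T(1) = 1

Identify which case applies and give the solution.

a=216, b=6, f(n)=9n^2. log_6(216) = 3. Since c=2 < 3, Case 1 applies: T(n) = Θ(n^log_b(a)) = O(n^3).

Answer: O(n^3) - Case 1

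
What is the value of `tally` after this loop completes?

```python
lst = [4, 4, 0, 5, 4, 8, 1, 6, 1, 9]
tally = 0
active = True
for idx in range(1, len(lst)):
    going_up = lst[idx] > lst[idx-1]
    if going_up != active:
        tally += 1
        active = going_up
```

Count direction changes in [4, 4, 0, 5, 4, 8, 1, 6, 1, 9]
`tally` takes the values: 0 → 1 → 2 → 3 → 4 → 5 → 6 → 7 → 8

Answer: 8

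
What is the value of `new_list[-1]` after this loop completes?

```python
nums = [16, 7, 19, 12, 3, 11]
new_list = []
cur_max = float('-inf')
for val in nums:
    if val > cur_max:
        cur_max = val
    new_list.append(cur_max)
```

Running max ends at 19
`new_list` takes the values: [] → [16] → [16, 16] → [16, 16, 19] → [16, 16, 19, 19] → [16, 16, 19, 19, 19] → [16, 16, 19, 19, 19, 19]
So `new_list[-1]` = 19

Answer: 19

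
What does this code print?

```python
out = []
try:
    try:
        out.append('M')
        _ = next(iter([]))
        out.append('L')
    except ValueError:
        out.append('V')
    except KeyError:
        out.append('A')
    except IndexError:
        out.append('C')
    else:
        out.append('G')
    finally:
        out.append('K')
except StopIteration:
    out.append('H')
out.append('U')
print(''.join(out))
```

Execution trace: 'M' (inner try body) → 'K' (inner finally) → 'H' (outer except StopIteration) → 'U' (after the try/except). Output: MKHU

Answer: MKHU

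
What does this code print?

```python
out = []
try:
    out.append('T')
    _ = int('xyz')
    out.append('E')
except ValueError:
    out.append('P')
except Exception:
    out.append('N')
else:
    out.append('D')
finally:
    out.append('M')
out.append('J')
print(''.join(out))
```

Execution trace: 'T' (try body) → 'P' (except ValueError) → 'M' (finally) → 'J' (after the try/except). Output: TPMJ

Answer: TPMJ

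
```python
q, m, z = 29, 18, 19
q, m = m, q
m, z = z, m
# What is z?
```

Trace:
`q, m, z = 29, 18, 19` → q = 29; m = 18; z = 19
`q, m = m, q` → q = 18; m = 29
`m, z = z, m` → m = 19; z = 29
So z = 29

Answer: 29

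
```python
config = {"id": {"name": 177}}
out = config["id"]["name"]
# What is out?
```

Trace:
`config = {"id": {"name": 177}}` → config = {'id': {'name': 177}}
`out = config["id"]["name"]` → out = 177
So out = 177

Answer: 177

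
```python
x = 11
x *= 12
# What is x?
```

Trace:
`x = 11` → x = 11
`x *= 12` → x = 132
So x = 132

Answer: 132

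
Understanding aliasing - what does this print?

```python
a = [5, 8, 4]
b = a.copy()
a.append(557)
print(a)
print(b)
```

Key concept: list.copy() creates independent copy.
Step by step:
`a = [5, 8, 4]` → a = [5, 8, 4]
`b = a.copy()` → b = [5, 8, 4]
`a.append(557)` → a = [5, 8, 4, 557]
`print(a)` → prints [5, 8, 4, 557]
`print(b)` → prints [5, 8, 4]

Answer:
[5, 8, 4, 557]
[5, 8, 4]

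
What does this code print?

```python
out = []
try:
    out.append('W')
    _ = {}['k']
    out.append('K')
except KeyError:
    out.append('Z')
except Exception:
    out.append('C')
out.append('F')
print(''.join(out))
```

Execution trace: 'W' (try body) → 'Z' (except KeyError) → 'F' (after the try/except). Output: WZF

Answer: WZF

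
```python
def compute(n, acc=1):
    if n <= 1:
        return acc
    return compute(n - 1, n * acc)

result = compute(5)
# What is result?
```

Accumulator trace (n, acc): (5, 1) -> (4, 5) -> (3, 20) -> (2, 60) -> (1, 120) -> return 120

Answer: 120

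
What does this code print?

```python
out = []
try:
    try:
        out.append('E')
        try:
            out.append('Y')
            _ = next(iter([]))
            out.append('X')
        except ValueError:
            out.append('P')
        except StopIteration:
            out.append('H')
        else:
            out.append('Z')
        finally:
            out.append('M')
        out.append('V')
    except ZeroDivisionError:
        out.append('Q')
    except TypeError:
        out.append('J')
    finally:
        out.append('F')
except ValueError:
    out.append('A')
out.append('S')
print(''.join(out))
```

Execution trace: 'E' (try body) → 'Y' (inner try body) → 'H' (inner except StopIteration) → 'M' (inner finally) → 'V' (try body, no exception) → 'F' (finally) → 'S' (after the try/except). Output: EYHMVFS

Answer: EYHMVFS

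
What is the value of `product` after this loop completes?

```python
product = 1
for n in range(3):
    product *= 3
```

3^3 = 27
`product` takes the values: 1 → 3 → 9 → 27

Answer: 27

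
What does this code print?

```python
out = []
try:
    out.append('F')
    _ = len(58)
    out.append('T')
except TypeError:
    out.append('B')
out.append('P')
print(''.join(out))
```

Execution trace: 'F' (try body) → 'B' (except TypeError) → 'P' (after the try/except). Output: FBP

Answer: FBP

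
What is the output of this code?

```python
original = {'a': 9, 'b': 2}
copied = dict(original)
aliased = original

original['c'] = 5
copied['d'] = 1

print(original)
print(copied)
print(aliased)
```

Key concept: dict() creates copy, assignment creates alias.
Step by step:
`original = {'a': 9, 'b': 2}` → original = {'a': 9, 'b': 2}
`copied = dict(original)` → copied = {'a': 9, 'b': 2}
`aliased = original` → aliased = {'a': 9, 'b': 2} (same object as original)
`original['c'] = 5` → original = {'a': 9, 'b': 2, 'c': 5} (same object as aliased); aliased = {'a': 9, 'b': 2, 'c': 5} (same object as original)
`copied['d'] = 1` → copied = {'a': 9, 'b': 2, 'd': 1}
`print(original)` → prints {'a': 9, 'b': 2, 'c': 5}
`print(copied)` → prints {'a': 9, 'b': 2, 'd': 1}
`print(aliased)` → prints {'a': 9, 'b': 2, 'c': 5}

Answer:
{'a': 9, 'b': 2, 'c': 5}
{'a': 9, 'b': 2, 'd': 1}
{'a': 9, 'b': 2, 'c': 5}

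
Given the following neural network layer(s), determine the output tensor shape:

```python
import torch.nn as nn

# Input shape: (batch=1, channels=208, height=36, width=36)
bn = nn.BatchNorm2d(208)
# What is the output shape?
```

Input: (1, 208, 36, 36) -> Output: (1, 208, 36, 36)

Answer: (1, 208, 36, 36)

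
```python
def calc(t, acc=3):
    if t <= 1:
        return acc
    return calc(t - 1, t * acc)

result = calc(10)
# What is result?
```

Accumulator trace (n, acc): (10, 3) -> (9, 30) -> (8, 270) -> (7, 2160) -> (6, 15120) -> (5, 90720) -> (4, 453600) -> (3, 1814400) -> (2, 5443200) -> (1, 10886400) -> return 10886400

Answer: 10886400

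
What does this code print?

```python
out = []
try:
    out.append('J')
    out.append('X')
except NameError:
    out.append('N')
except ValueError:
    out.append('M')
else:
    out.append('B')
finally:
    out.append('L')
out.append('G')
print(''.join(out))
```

Execution trace: 'J' (try body) → 'X' (try body, no exception) → 'B' (else) → 'L' (finally) → 'G' (after the try/except). Output: JXBLG

Answer: JXBLG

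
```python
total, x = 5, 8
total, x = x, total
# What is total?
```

Trace:
`total, x = 5, 8` → total = 5; x = 8
`total, x = x, total` → total = 8; x = 5
So total = 8

Answer: 8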